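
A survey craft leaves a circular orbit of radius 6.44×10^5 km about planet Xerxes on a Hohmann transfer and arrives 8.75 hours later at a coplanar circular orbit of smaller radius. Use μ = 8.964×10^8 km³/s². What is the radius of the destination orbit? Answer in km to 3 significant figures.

r₂ = 2.53×10^5 km

Transfer time t = 8.75 hours = 31500 s, and t = π√(a_t³/μ).
So a_t = (μ t²/π²)^(1/3) = (8.964×10^8 × (31500)² / π²)^(1/3) = 4.4834×10^5 km.
Since a_t = (r₁ + r₂)/2, r₂ = 2a_t − r₁ = 2×4.4834×10^5 − 6.440×10^5 = 2.5268×10^5 km.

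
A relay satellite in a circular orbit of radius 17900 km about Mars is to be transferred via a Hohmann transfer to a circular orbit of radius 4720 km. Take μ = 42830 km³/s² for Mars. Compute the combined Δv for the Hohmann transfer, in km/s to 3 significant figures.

Transfer-ellipse semi-major axis a_t = (r₁ + r₂)/2 = (17900 + 4720)/2 = 11310 km.
At r₁ the circular-orbit speed is v₁ = √(μ/r₁) = 1.54685 km/s.
Transfer-orbit speed at r₁ (vis-viva): v_a = √[μ(2/r₁ − 1/a_t)] = 0.999280 km/s.
First burn Δv₁ = |v_a − v₁| = 0.5476 km/s.
At r₂, v₂ = √(μ/r₂) = 3.0123 km/s.
Transfer-orbit speed at r₂: v_p = √[μ(2/r₂ − 1/a_t)] = 3.7896 km/s.
Second burn Δv₂ = |v₂ − v_p| = 0.7773 km/s.
Total Δv = Δv₁ + Δv₂ = 1.325 km/s.

Δv = 1.32 km/s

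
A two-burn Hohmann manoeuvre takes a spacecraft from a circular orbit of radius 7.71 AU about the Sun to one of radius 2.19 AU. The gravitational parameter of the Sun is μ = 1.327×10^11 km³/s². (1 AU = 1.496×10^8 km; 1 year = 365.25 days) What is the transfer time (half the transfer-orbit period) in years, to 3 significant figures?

In km: r₁ = 7.71 × 1.496×10^8 = 1.153416×10^9 km; r₂ = 2.19 × 1.496×10^8 = 3.27624×10^8 km.
Semi-major axis of the transfer orbit: a_t = (1.153416×10^9 + 3.27624×10^8)/2 = 7.4052×10^8 km.
Half the transfer-orbit period gives t = π√(a_t³/μ) = 1.738×10^8 s.
Converting: 1.738×10^8 s ÷ 3.15576×10^7 s/year (365.25 × 86400) = 5.51 years.

t = 5.51 years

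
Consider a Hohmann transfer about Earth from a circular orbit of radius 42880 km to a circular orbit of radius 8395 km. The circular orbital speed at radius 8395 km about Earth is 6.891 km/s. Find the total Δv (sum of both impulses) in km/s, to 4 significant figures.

From the circular-orbit relation v² = μ/r at r = 8395 km: μ = v²r = (6.891)² × 8395 = 3.98644×10^5 km³/s².
The Hohmann ellipse has a_t = (r₁ + r₂)/2 = 25637.5 km.
At r₁ the circular-orbit speed is v₁ = √(μ/r₁) = 3.049 km/s.
Transfer-orbit speed at r₁ (v² = μ(2/r − 1/a)): v_a = √[μ(2/r₁ − 1/a_t)] = 1.745 km/s.
First burn Δv₁ = |v_a − v₁| = 1.304 km/s.
At r₂, v₂ = √(μ/r₂) = 6.891 km/s.
Transfer-orbit speed at r₂: v_p = √[μ(2/r₂ − 1/a_t)] = 8.912 km/s.
Second burn Δv₂ = |v₂ − v_p| = 2.021 km/s.
Total Δv = Δv₁ + Δv₂ = 3.325 km/s.

Δv = 3.325 km/s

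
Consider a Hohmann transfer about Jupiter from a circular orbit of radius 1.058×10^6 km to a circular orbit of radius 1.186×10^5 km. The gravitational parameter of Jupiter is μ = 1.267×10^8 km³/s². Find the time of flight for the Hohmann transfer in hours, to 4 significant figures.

t = 34.98 hours

Transfer-ellipse semi-major axis a_t = (r₁ + r₂)/2 = (1.058×10^6 + 1.186×10^5)/2 = 5.883×10^5 km.
Half the transfer-orbit period gives t = π√(a_t³/μ) = 1.2594×10^5 s.
Converting: 1.2594×10^5 s ÷ 3600 s/hour = 34.98 hours.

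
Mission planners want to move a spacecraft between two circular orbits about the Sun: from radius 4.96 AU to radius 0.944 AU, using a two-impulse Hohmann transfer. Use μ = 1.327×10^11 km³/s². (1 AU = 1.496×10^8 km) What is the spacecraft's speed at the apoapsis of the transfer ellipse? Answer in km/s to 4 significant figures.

In km: r₁ = 4.96 × 1.496×10^8 = 7.42016×10^8 km; r₂ = 0.944 × 1.496×10^8 = 1.412224×10^8 km.
Transfer-ellipse semi-major axis a_t = (r₁ + r₂)/2 = (7.42016×10^8 + 1.412224×10^8)/2 = 4.416192×10^8 km.
At apoapsis, r = 7.42016×10^8 km.
Applying v² = μ(2/r − 1/a_t): v = 7.562 km/s.

v = 7.562 km/s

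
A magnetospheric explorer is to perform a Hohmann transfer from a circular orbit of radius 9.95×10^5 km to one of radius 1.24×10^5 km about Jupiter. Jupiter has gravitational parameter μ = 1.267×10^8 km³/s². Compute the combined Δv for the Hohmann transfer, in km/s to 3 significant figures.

Δv = 16.6 km/s

The Hohmann ellipse has a_t = (r₁ + r₂)/2 = 5.595×10^5 km.
At r₁ the circular-orbit speed is v₁ = √(μ/r₁) = 11.284 km/s.
On the transfer ellipse at r₁, vis-viva gives v_a = √[μ(2/r₁ − 1/a_t)] = 5.3124 km/s.
First burn Δv₁ = |v_a − v₁| = 5.972 km/s.
At r₂, v₂ = √(μ/r₂) = 31.97 km/s.
Transfer-orbit speed at r₂: v_p = √[μ(2/r₂ − 1/a_t)] = 42.63 km/s.
Second burn Δv₂ = |v₂ − v_p| = 10.66 km/s.
Total Δv = Δv₁ + Δv₂ = 16.63 km/s.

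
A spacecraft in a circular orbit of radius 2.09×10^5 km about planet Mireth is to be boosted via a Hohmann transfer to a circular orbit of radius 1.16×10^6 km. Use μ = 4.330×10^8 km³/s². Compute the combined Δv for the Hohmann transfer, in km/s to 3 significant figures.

Transfer-ellipse semi-major axis a_t = (r₁ + r₂)/2 = (2.090×10^5 + 1.160×10^6)/2 = 6.845×10^5 km.
At r₁ the circular-orbit speed is v₁ = √(μ/r₁) = 45.5167 km/s.
On the transfer ellipse at r₁, vis-viva gives v_p = √[μ(2/r₁ − 1/a_t)] = 59.2534 km/s.
First burn Δv₁ = |v_p − v₁| = 13.737 km/s.
At r₂, v₂ = √(μ/r₂) = 19.3203 km/s.
Transfer-orbit speed at r₂: v_a = √[μ(2/r₂ − 1/a_t)] = 10.6758 km/s.
Second burn Δv₂ = |v₂ − v_a| = 8.6445 km/s.
Total Δv = Δv₁ + Δv₂ = 22.38 km/s.

Δv = 22.4 km/s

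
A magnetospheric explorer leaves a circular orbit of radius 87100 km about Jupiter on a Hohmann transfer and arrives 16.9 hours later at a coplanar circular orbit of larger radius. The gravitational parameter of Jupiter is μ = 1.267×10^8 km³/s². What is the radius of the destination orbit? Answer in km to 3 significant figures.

Transfer time t = 16.9 hours = 60840 s, and t = π√(a_t³/μ).
So a_t = (μ t²/π²)^(1/3) = (1.267×10^8 × (60840)² / π²)^(1/3) = 3.6220×10^5 km.
Since a_t = (r₁ + r₂)/2, r₂ = 2a_t − r₁ = 2×3.6220×10^5 − 87100 = 6.373×10^5 km.

r₂ = 6.37×10^5 km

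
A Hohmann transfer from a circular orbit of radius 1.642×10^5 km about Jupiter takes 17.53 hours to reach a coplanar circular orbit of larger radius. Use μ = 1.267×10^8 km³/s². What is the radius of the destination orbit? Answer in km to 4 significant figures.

Transfer time t = 17.53 hours = 63108 s, and t = π√(a_t³/μ).
So a_t = (μ t²/π²)^(1/3) = (1.267×10^8 × (63108)² / π²)^(1/3) = 3.7115×10^5 km.
Since a_t = (r₁ + r₂)/2, r₂ = 2a_t − r₁ = 2×3.7115×10^5 − 1.642×10^5 = 5.781×10^5 km.

r₂ = 5.781×10^5 km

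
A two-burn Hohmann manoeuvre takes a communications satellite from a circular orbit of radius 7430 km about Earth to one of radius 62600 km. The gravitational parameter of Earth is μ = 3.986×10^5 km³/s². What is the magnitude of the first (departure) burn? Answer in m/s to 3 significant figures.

Semi-major axis of the transfer orbit: a_t = (7430 + 62600)/2 = 35015 km.
On the circular orbit at r = 7430 km, v_c = √(μ/r) = 7.324 km/s.
Transfer-orbit speed at the same r (vis-viva, a = a_t): v_t = √[μ(2/r − 1/a_t)] = 9.793 km/s.
Δv₁ = |v_t − v_c| = |9.793 − 7.324| = 2.469 km/s.

Δv₁ = 2470 m/s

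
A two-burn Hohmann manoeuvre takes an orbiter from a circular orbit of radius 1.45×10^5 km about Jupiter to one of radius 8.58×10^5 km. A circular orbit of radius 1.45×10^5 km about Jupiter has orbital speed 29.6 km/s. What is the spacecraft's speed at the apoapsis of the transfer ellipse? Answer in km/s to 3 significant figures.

v = 6.54 km/s

From the circular-orbit relation v² = μ/r at r = 1.45×10^5 km: μ = v²r = (29.6)² × 1.45×10^5 = 1.27043×10^8 km³/s².
Transfer-ellipse semi-major axis a_t = (r₁ + r₂)/2 = (1.450×10^5 + 8.580×10^5)/2 = 5.015×10^5 km.
The apoapsis of the transfer ellipse is at r = 8.580×10^5 km.
Applying v² = μ(2/r − 1/a_t): v = 6.543 km/s.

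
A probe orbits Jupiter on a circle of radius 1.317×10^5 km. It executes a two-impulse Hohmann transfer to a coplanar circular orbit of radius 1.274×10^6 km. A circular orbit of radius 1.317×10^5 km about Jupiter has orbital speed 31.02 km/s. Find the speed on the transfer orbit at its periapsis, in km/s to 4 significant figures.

v = 41.76 km/s

From the circular-orbit relation v² = μ/r at r = 1.317×10^5 km: μ = v²r = (31.02)² × 1.317×10^5 = 1.26727×10^8 km³/s².
The Hohmann ellipse has a_t = (r₁ + r₂)/2 = 7.0285×10^5 km.
At periapsis, r = 1.317×10^5 km.
Vis-viva: v = √[μ(2/r − 1/a_t)] = √[1.26727×10^8 × (2/1.317×10^5 − 1/7.0285×10^5)] = 41.76 km/s.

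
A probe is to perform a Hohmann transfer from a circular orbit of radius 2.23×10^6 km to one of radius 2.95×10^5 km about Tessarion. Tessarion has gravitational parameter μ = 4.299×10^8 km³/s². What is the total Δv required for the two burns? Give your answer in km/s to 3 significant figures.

Δv = 19.7 km/s

Semi-major axis of the transfer orbit: a_t = (2.230×10^6 + 2.950×10^5)/2 = 1.2625×10^6 km.
Circular speed at r₁: v₁ = √(μ/r₁) = √(4.299×10^8/2.230×10^6) = 13.885 km/s.
On the transfer ellipse at r₁, vis-viva equation gives v_a = √[μ(2/r₁ − 1/a_t)] = 6.7116 km/s.
First burn Δv₁ = |v_a − v₁| = 7.173 km/s.
At r₂, v₂ = √(μ/r₂) = 38.174 km/s.
Transfer-orbit speed at r₂: v_p = √[μ(2/r₂ − 1/a_t)] = 50.735 km/s.
Second burn Δv₂ = |v₂ − v_p| = 12.56 km/s.
Δv = Δv₁ + Δv₂ = 7.173 + 12.56 = 19.73 km/s.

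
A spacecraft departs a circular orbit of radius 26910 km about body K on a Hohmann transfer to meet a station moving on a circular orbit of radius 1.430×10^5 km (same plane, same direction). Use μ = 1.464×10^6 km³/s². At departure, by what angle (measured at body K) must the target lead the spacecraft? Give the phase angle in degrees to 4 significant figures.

Semi-major axis of the transfer orbit: a_t = (26910 + 1.430×10^5)/2 = 84955 km.
The half-period of the transfer ellipse is t = π√(a_t³/μ) = 64293 s.
Target angular speed ω₂ = √(μ/r₂³) = 2.2375×10^-5 rad/s.
Angle swept by the target during transfer: ω₂·t = 1.43856 rad = 82.42°.
The spacecraft traverses 180° on the transfer ellipse, so the target must lead by 180° − 82.42° = 97.58°.

φ = 97.58°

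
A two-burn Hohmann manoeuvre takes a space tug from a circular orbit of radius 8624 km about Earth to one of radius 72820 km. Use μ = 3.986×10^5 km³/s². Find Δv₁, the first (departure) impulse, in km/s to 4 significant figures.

The Hohmann ellipse has a_t = (r₁ + r₂)/2 = 40722 km.
Circular speed at r = 8624 km: v_c = √(μ/r) = 6.7985 km/s.
Vis-viva on the transfer ellipse at r = 8624 km gives v_t = √[μ(2/r − 1/a_t)] = 9.0913 km/s.
Δv₁ = |v_t − v_c| = |9.0913 − 6.7985| = 2.293 km/s.

Δv₁ = 2.293 km/s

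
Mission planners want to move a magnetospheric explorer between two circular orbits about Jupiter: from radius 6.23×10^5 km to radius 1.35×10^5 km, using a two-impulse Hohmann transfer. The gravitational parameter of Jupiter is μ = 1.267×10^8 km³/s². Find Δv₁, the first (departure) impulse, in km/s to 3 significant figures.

Semi-major axis of the transfer orbit: a_t = (6.230×10^5 + 1.350×10^5)/2 = 3.790×10^5 km.
Circular speed at r = 6.230×10^5 km: v_c = √(μ/r) = 14.261 km/s.
Vis-viva on the transfer ellipse at r = 6.230×10^5 km gives v_t = √[μ(2/r − 1/a_t)] = 8.5112 km/s.
Δv₁ = |v_t − v_c| = |8.5112 − 14.261| = 5.750 km/s.

Δv₁ = 5.75 km/s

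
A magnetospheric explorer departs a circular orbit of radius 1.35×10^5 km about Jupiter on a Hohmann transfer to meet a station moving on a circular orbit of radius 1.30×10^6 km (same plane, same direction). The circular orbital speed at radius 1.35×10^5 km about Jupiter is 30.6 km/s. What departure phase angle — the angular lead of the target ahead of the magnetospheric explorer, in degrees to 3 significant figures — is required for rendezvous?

From the circular-orbit relation v² = μ/r at r = 1.35×10^5 km: μ = v²r = (30.6)² × 1.35×10^5 = 1.26409×10^8 km³/s².
Semi-major axis of the transfer orbit: a_t = (1.350×10^5 + 1.300×10^6)/2 = 7.175×10^5 km.
The half-period of the transfer ellipse is t = π√(a_t³/μ) = 1.69822×10^5 s.
Target angular speed ω₂ = √(μ/r₂³) = 7.58531×10^-6 rad/s.
Angle swept by the target during transfer: ω₂·t = 1.2882 rad = 73.81°.
The magnetospheric explorer traverses 180° on the transfer ellipse, so the target must lead by 180° − 73.81° = 106°.

φ = 106°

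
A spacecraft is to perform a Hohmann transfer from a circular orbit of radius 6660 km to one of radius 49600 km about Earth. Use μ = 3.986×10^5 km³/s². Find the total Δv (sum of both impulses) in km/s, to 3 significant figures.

Semi-major axis of the transfer orbit: a_t = (6660 + 49600)/2 = 28130 km.
At r₁ the circular-orbit speed is v₁ = √(μ/r₁) = 7.7363 km/s.
On the transfer ellipse at r₁, v² = μ(2/r − 1/a) gives v_p = √[μ(2/r₁ − 1/a_t)] = 10.273 km/s.
First burn Δv₁ = |v_p − v₁| = 2.537 km/s.
Circular speed at r₂: v₂ = √(μ/r₂) = 2.8348 km/s.
Transfer-orbit speed at r₂: v_a = √[μ(2/r₂ − 1/a_t)] = 1.3794 km/s.
Second burn Δv₂ = |v₂ − v_a| = 1.455 km/s.
Δv = Δv₁ + Δv₂ = 2.537 + 1.455 = 3.992 km/s.

Δv = 3.99 km/s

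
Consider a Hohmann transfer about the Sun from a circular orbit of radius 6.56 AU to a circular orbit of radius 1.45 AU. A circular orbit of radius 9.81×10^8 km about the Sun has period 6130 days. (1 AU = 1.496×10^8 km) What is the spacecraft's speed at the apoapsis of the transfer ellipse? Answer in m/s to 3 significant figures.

From Kepler's third law T² = 4π²r³/μ at r = 9.81×10^8 km, T = 6130 days = 6130 × 86400 s = 5.29632×10^8 s: μ = 4π²r³/T² = 1.32867×10^11 km³/s².
In km: r₁ = 6.56 × 1.496×10^8 = 9.81376×10^8 km; r₂ = 1.45 × 1.496×10^8 = 2.1692×10^8 km.
Transfer-ellipse semi-major axis a_t = (r₁ + r₂)/2 = (9.81376×10^8 + 2.1692×10^8)/2 = 5.99148×10^8 km.
At apoapsis, r = 9.81376×10^8 km.
From the vis-viva equation, v = √[μ(2/r − 1/a_t)] = 7.001 km/s.

v = 7000 m/s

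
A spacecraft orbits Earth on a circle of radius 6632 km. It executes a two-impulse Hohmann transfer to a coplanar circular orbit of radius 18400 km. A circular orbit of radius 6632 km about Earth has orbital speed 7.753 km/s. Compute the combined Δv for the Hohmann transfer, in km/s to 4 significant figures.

From the circular-orbit relation v² = μ/r at r = 6632 km: μ = v²r = (7.753)² × 6632 = 3.98643×10^5 km³/s².
The Hohmann ellipse has a_t = (r₁ + r₂)/2 = 12516 km.
At r₁ the circular-orbit speed is v₁ = √(μ/r₁) = 7.7530 km/s.
On the transfer ellipse at r₁, v² = μ(2/r − 1/a) gives v_p = √[μ(2/r₁ − 1/a_t)] = 9.4004 km/s.
First burn Δv₁ = |v_p − v₁| = 1.6474 km/s.
At r₂, v₂ = √(μ/r₂) = 4.6546 km/s.
Transfer-orbit speed at r₂: v_a = √[μ(2/r₂ − 1/a_t)] = 3.3882 km/s.
Second burn Δv₂ = |v₂ − v_a| = 1.2664 km/s.
Δv = Δv₁ + Δv₂ = 1.6474 + 1.2664 = 2.914 km/s.

Δv = 2.914 km/s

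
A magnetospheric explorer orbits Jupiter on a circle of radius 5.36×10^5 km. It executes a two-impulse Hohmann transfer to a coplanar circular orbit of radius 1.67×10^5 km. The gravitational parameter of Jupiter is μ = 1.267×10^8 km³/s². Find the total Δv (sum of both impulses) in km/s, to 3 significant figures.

Transfer-ellipse semi-major axis a_t = (r₁ + r₂)/2 = (5.360×10^5 + 1.670×10^5)/2 = 3.515×10^5 km.
Circular speed at r₁: v₁ = √(μ/r₁) = √(1.267×10^8/5.360×10^5) = 15.3747 km/s.
On the transfer ellipse at r₁, vis-viva equation gives v_a = √[μ(2/r₁ − 1/a_t)] = 10.5975 km/s.
First burn Δv₁ = |v_a − v₁| = 4.777 km/s.
Circular speed at r₂: v₂ = √(μ/r₂) = 27.544 km/s.
Transfer-orbit speed at r₂: v_p = √[μ(2/r₂ − 1/a_t)] = 34.013 km/s.
Second burn Δv₂ = |v₂ − v_p| = 6.469 km/s.
Total Δv = Δv₁ + Δv₂ = 11.25 km/s.

Δv = 11.2 km/s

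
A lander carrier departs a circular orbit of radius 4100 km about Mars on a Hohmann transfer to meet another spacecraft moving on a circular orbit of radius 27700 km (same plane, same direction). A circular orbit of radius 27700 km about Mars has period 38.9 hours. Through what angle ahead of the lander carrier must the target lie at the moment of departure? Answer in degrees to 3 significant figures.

φ = 102°

From Kepler's third law T² = 4π²r³/μ at r = 27700 km, T = 38.9 hours = 38.9 × 3600 s = 1.4004×10^5 s: μ = 4π²r³/T² = 42785.3 km³/s².
Transfer-ellipse semi-major axis a_t = (r₁ + r₂)/2 = (4100 + 27700)/2 = 15900 km.
Transfer time t = π√(a_t³/μ) = 30451 s.
Target angular speed ω₂ = √(μ/r₂³) = 4.4867×10^-5 rad/s.
Angle swept by the target during transfer: ω₂·t = 1.3662 rad = 78.28°.
The lander carrier traverses 180° on the transfer ellipse, so the target must lead by 180° − 78.28° = 102°.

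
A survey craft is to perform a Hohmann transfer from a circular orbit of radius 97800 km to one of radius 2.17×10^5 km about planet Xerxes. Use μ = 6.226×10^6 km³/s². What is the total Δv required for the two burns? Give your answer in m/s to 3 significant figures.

Semi-major axis of the transfer orbit: a_t = (97800 + 2.170×10^5)/2 = 1.574×10^5 km.
Circular speed at r₁: v₁ = √(μ/r₁) = √(6.226×10^6/97800) = 7.97876 km/s.
On the transfer ellipse at r₁, vis-viva equation gives v_p = √[μ(2/r₁ − 1/a_t)] = 9.36834 km/s.
First burn Δv₁ = |v_p − v₁| = 1.390 km/s.
Circular speed at r₂: v₂ = √(μ/r₂) = 5.356 km/s.
Transfer-orbit speed at r₂: v_a = √[μ(2/r₂ − 1/a_t)] = 4.222 km/s.
Second burn Δv₂ = |v₂ − v_a| = 1.134 km/s.
Δv = Δv₁ + Δv₂ = 1.390 + 1.134 = 2.524 km/s.

Δv = 2520 m/s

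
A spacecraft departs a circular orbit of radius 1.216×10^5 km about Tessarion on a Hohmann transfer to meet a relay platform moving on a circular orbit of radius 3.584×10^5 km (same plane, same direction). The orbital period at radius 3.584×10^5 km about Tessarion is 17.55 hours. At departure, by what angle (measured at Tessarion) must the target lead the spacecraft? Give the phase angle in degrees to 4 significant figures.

φ = 81.36°

From Kepler's third law T² = 4π²r³/μ at r = 3.584×10^5 km, T = 17.55 hours = 17.55 × 3600 s = 63180 s: μ = 4π²r³/T² = 4.55307×10^8 km³/s².
The Hohmann ellipse has a_t = (r₁ + r₂)/2 = 2.400×10^5 km.
The half-period of the transfer ellipse is t = π√(a_t³/μ) = 17310.7 s.
The target's mean motion on its circular orbit is ω₂ = √(μ/r₂³) = 9.94490×10^-5 rad/s.
Angle swept by the target during transfer: ω₂·t = 1.72153 rad = 98.64°.
Arrival is 180° from departure on the ellipse, so φ = 180° − 98.64° = 81.36°.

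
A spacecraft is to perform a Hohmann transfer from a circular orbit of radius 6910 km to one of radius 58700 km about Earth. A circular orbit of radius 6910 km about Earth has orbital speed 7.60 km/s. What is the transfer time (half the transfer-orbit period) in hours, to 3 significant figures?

From the circular-orbit relation v² = μ/r at r = 6910 km: μ = v²r = (7.60)² × 6910 = 3.99122×10^5 km³/s².
The Hohmann ellipse has a_t = (r₁ + r₂)/2 = 32805 km.
Half the transfer-orbit period gives t = π√(a_t³/μ) = 29550 s.
Converting: 29550 s ÷ 3600 s/hour = 8.21 hours.

t = 8.21 hours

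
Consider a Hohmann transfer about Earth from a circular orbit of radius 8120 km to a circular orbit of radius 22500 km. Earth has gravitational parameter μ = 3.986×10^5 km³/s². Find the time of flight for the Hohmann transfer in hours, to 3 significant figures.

t = 2.62 hours

Semi-major axis of the transfer orbit: a_t = (8120 + 22500)/2 = 15310 km.
Transfer time t = π√(a_t³/μ) = π√((15310)³ / 3.986×10^5) = 9426 s.
Converting: 9426 s ÷ 3600 s/hour = 2.62 hours.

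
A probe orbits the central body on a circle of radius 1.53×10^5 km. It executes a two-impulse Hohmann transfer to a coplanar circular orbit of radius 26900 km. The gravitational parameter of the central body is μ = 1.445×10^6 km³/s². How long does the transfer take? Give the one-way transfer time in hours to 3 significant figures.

Semi-major axis of the transfer orbit: a_t = (1.530×10^5 + 26900)/2 = 89950 km.
By Kepler's third law the transfer-orbit period is T = 2π√(a_t³/μ), so t = T/2 = 70500 s.
Converting: 70500 s ÷ 3600 s/hour = 19.6 hours.

t = 19.6 hours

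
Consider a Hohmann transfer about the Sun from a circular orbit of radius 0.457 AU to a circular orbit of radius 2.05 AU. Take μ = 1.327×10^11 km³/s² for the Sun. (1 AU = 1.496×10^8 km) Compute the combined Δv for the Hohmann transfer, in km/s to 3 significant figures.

In km: r₁ = 0.457 × 1.496×10^8 = 6.83672×10^7 km; r₂ = 2.05 × 1.496×10^8 = 3.0668×10^8 km.
The Hohmann ellipse has a_t = (r₁ + r₂)/2 = 1.875236×10^8 km.
At r₁ the circular-orbit speed is v₁ = √(μ/r₁) = 44.05666 km/s.
On the transfer ellipse at r₁, vis-viva gives v_p = √[μ(2/r₁ − 1/a_t)] = 56.34123 km/s.
First burn Δv₁ = |v_p − v₁| = 12.285 km/s.
At r₂, v₂ = √(μ/r₂) = 20.8014 km/s.
Transfer-orbit speed at r₂: v_a = √[μ(2/r₂ − 1/a_t)] = 12.5600 km/s.
Second burn Δv₂ = |v₂ − v_a| = 8.2414 km/s.
Total Δv = Δv₁ + Δv₂ = 20.53 km/s.

Δv = 20.5 km/s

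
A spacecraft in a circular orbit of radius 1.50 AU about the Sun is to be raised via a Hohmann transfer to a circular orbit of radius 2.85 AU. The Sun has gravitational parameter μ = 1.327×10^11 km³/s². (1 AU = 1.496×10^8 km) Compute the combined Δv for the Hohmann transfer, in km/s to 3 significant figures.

In km: r₁ = 1.50 × 1.496×10^8 = 2.244×10^8 km; r₂ = 2.85 × 1.496×10^8 = 4.2636×10^8 km.
Semi-major axis of the transfer orbit: a_t = (2.244×10^8 + 4.2636×10^8)/2 = 3.2538×10^8 km.
At r₁ the circular-orbit speed is v₁ = √(μ/r₁) = 24.318 km/s.
On the transfer ellipse at r₁, vis-viva equation gives v_p = √[μ(2/r₁ − 1/a_t)] = 27.837 km/s.
First burn Δv₁ = |v_p − v₁| = 3.519 km/s.
Circular speed at r₂: v₂ = √(μ/r₂) = 17.642 km/s.
Transfer-orbit speed at r₂: v_a = √[μ(2/r₂ − 1/a_t)] = 14.651 km/s.
Second burn Δv₂ = |v₂ − v_a| = 2.991 km/s.
Δv = Δv₁ + Δv₂ = 3.519 + 2.991 = 6.510 km/s.

Δv = 6.51 km/s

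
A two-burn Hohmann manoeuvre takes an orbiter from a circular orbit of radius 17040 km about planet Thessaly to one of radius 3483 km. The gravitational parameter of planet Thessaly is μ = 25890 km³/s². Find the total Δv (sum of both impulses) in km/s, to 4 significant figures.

Δv = 1.301 km/s

The Hohmann ellipse has a_t = (r₁ + r₂)/2 = 10261.5 km.
Circular speed at r₁: v₁ = √(μ/r₁) = √(25890/17040) = 1.2326 km/s.
Transfer-orbit speed at r₁ (vis-viva equation): v_a = √[μ(2/r₁ − 1/a_t)] = 0.71813 km/s.
First burn Δv₁ = |v_a − v₁| = 0.5145 km/s.
Circular speed at r₂: v₂ = √(μ/r₂) = 2.7264 km/s.
Transfer-orbit speed at r₂: v_p = √[μ(2/r₂ − 1/a_t)] = 3.5133 km/s.
Second burn Δv₂ = |v₂ − v_p| = 0.7869 km/s.
Total Δv = Δv₁ + Δv₂ = 1.301 km/s.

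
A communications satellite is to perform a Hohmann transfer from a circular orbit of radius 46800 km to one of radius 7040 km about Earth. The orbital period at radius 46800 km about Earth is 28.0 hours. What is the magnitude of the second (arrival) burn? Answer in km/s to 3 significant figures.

From Kepler's third law T² = 4π²r³/μ at r = 46800 km, T = 28.0 hours = 28.0 × 3600 s = 1.008×10^5 s: μ = 4π²r³/T² = 3.98269×10^5 km³/s².
Semi-major axis of the transfer orbit: a_t = (46800 + 7040)/2 = 26920 km.
Circular speed at r = 7040 km: v_c = √(μ/r) = 7.521 km/s.
Transfer-orbit speed at the same r (vis-viva, a = a_t): v_t = √[μ(2/r − 1/a_t)] = 9.917 km/s.
Δv₂ = |v_t − v_c| = |9.917 − 7.521| = 2.396 km/s.

Δv₂ = 2.40 km/s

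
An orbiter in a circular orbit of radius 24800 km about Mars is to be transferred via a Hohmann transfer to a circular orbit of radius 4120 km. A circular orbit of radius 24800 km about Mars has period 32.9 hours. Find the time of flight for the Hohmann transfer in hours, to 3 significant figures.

t = 7.32 hours

From Kepler's third law T² = 4π²r³/μ at r = 24800 km, T = 32.9 hours = 32.9 × 3600 s = 1.1844×10^5 s: μ = 4π²r³/T² = 42925.8 km³/s².
Semi-major axis of the transfer orbit: a_t = (24800 + 4120)/2 = 14460 km.
Transfer time t = π√(a_t³/μ) = π√((14460)³ / 42925.8) = 26366 s.
Converting: 26366 s ÷ 3600 s/hour = 7.32 hours.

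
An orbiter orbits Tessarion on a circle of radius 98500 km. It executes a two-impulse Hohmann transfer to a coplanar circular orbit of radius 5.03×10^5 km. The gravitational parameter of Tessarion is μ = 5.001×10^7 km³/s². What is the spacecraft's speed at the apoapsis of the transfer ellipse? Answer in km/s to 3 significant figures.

Transfer-ellipse semi-major axis a_t = (r₁ + r₂)/2 = (98500 + 5.030×10^5)/2 = 3.0075×10^5 km.
At apoapsis, r = 5.030×10^5 km.
Applying v² = μ(2/r − 1/a_t): v = 5.706 km/s.

v = 5.71 km/s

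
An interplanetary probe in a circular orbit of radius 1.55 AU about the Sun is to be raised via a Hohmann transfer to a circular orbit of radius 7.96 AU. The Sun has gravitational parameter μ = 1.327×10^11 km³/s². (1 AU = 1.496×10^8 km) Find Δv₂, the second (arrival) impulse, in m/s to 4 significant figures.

Δv₂ = 4529 m/s

In km: r₁ = 1.55 × 1.496×10^8 = 2.3188×10^8 km; r₂ = 7.96 × 1.496×10^8 = 1.190816×10^9 km.
The Hohmann ellipse has a_t = (r₁ + r₂)/2 = 7.11348×10^8 km.
Circular speed at r = 1.190816×10^9 km: v_c = √(μ/r) = 10.556 km/s.
Transfer-orbit speed at the same r (vis-viva, a = a_t): v_t = √[μ(2/r − 1/a_t)] = 6.0270 km/s.
Δv₂ = |v_t − v_c| = |6.0270 − 10.556| = 4.529 km/s.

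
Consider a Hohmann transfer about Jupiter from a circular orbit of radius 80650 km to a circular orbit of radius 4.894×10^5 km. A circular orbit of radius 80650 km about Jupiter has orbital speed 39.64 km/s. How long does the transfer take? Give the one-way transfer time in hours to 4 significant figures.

t = 11.80 hours

From the circular-orbit relation v² = μ/r at r = 80650 km: μ = v²r = (39.64)² × 80650 = 1.26728×10^8 km³/s².
Semi-major axis of the transfer orbit: a_t = (80650 + 4.894×10^5)/2 = 2.85025×10^5 km.
Transfer time t = π√(a_t³/μ) = π√((2.85025×10^5)³ / 1.26728×10^8) = 42470 s.
Converting: 42470 s ÷ 3600 s/hour = 11.80 hours.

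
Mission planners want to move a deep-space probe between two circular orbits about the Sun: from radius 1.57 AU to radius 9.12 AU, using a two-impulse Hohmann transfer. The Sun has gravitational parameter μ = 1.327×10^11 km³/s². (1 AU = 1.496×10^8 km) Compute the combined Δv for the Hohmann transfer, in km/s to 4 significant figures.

Δv = 11.80 km/s

In km: r₁ = 1.57 × 1.496×10^8 = 2.34872×10^8 km; r₂ = 9.12 × 1.496×10^8 = 1.364352×10^9 km.
Transfer-ellipse semi-major axis a_t = (r₁ + r₂)/2 = (2.34872×10^8 + 1.364352×10^9)/2 = 7.99612×10^8 km.
Circular speed at r₁: v₁ = √(μ/r₁) = √(1.327×10^11/2.34872×10^8) = 23.7695 km/s.
On the transfer ellipse at r₁, v² = μ(2/r − 1/a) gives v_p = √[μ(2/r₁ − 1/a_t)] = 31.0487 km/s.
First burn Δv₁ = |v_p − v₁| = 7.279 km/s.
Circular speed at r₂: v₂ = √(μ/r₂) = 9.862 km/s.
Transfer-orbit speed at r₂: v_a = √[μ(2/r₂ − 1/a_t)] = 5.345 km/s.
Second burn Δv₂ = |v₂ − v_a| = 4.517 km/s.
Δv = Δv₁ + Δv₂ = 7.279 + 4.517 = 11.80 km/s.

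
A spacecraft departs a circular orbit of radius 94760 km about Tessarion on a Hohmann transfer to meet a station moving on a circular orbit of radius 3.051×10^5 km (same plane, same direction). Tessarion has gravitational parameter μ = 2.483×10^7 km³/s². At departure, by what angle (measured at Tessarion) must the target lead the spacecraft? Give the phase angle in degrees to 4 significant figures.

φ = 84.52°

Semi-major axis of the transfer orbit: a_t = (94760 + 3.051×10^5)/2 = 1.9993×10^5 km.
Transfer time t = π√(a_t³/μ) = 56361 s.
The target's mean motion on its circular orbit is ω₂ = √(μ/r₂³) = 2.9568×10^-5 rad/s.
Angle swept by the target during transfer: ω₂·t = 1.6665 rad = 95.48°.
The spacecraft traverses 180° on the transfer ellipse, so the target must lead by 180° − 95.48° = 84.52°.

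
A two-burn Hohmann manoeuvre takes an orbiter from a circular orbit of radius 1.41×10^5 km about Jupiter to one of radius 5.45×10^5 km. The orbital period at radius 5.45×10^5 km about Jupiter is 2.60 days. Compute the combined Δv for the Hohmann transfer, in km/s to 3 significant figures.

From Kepler's third law T² = 4π²r³/μ at r = 5.45×10^5 km, T = 2.60 days = 2.60 × 86400 s = 2.2464×10^5 s: μ = 4π²r³/T² = 1.26641×10^8 km³/s².
Transfer-ellipse semi-major axis a_t = (r₁ + r₂)/2 = (1.410×10^5 + 5.450×10^5)/2 = 3.430×10^5 km.
Circular speed at r₁: v₁ = √(μ/r₁) = √(1.26641×10^8/1.410×10^5) = 29.969 km/s.
Transfer-orbit speed at r₁ (vis-viva): v_p = √[μ(2/r₁ − 1/a_t)] = 37.777 km/s.
First burn Δv₁ = |v_p − v₁| = 7.808 km/s.
Circular speed at r₂: v₂ = √(μ/r₂) = 15.2437 km/s.
Transfer-orbit speed at r₂: v_a = √[μ(2/r₂ − 1/a_t)] = 9.77354 km/s.
Second burn Δv₂ = |v₂ − v_a| = 5.470 km/s.
Δv = Δv₁ + Δv₂ = 7.808 + 5.470 = 13.28 km/s.

Δv = 13.3 km/s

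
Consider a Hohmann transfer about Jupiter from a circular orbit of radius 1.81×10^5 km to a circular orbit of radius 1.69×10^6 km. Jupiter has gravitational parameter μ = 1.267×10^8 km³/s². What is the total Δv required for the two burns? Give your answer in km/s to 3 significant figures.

Δv = 14.0 km/s

Transfer-ellipse semi-major axis a_t = (r₁ + r₂)/2 = (1.810×10^5 + 1.690×10^6)/2 = 9.355×10^5 km.
Circular speed at r₁: v₁ = √(μ/r₁) = √(1.267×10^8/1.810×10^5) = 26.458 km/s.
On the transfer ellipse at r₁, vis-viva gives v_p = √[μ(2/r₁ − 1/a_t)] = 35.561 km/s.
First burn Δv₁ = |v_p − v₁| = 9.103 km/s.
Circular speed at r₂: v₂ = √(μ/r₂) = 8.659 km/s.
Transfer-orbit speed at r₂: v_a = √[μ(2/r₂ − 1/a_t)] = 3.809 km/s.
Second burn Δv₂ = |v₂ − v_a| = 4.850 km/s.
Δv = Δv₁ + Δv₂ = 9.103 + 4.850 = 13.95 km/s.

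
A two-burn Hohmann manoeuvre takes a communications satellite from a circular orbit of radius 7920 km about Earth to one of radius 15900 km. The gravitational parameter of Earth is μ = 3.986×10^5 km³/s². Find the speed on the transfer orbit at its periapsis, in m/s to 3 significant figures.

The Hohmann ellipse has a_t = (r₁ + r₂)/2 = 11910 km.
The periapsis of the transfer ellipse is at r = 7920 km.
Applying v² = μ(2/r − 1/a_t): v = 8.197 km/s.

v = 8200 m/s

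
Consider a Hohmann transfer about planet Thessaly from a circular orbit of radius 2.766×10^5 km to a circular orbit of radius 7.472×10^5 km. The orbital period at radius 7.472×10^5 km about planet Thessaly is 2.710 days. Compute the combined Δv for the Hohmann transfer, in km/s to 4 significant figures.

From Kepler's third law T² = 4π²r³/μ at r = 7.472×10^5 km, T = 2.710 days = 2.710 × 86400 s = 2.34144×10^5 s: μ = 4π²r³/T² = 3.00403×10^8 km³/s².
Transfer-ellipse semi-major axis a_t = (r₁ + r₂)/2 = (2.766×10^5 + 7.472×10^5)/2 = 5.119×10^5 km.
At r₁ the circular-orbit speed is v₁ = √(μ/r₁) = 32.96 km/s.
Transfer-orbit speed at r₁ (v² = μ(2/r − 1/a)): v_p = √[μ(2/r₁ − 1/a_t)] = 39.82 km/s.
First burn Δv₁ = |v_p − v₁| = 6.860 km/s.
At r₂, v₂ = √(μ/r₂) = 20.051 km/s.
Transfer-orbit speed at r₂: v_a = √[μ(2/r₂ − 1/a_t)] = 14.739 km/s.
Second burn Δv₂ = |v₂ − v_a| = 5.312 km/s.
Δv = Δv₁ + Δv₂ = 6.860 + 5.312 = 12.17 km/s.

Δv = 12.17 km/s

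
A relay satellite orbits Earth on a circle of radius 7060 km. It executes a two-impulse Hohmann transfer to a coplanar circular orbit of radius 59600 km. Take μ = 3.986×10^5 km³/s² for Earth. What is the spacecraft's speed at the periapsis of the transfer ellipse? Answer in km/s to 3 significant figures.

v = 10.0 km/s

Transfer-ellipse semi-major axis a_t = (r₁ + r₂)/2 = (7060 + 59600)/2 = 33330 km.
At periapsis, r = 7060 km.
From the vis-viva equation, v = √[μ(2/r − 1/a_t)] = 10.05 km/s.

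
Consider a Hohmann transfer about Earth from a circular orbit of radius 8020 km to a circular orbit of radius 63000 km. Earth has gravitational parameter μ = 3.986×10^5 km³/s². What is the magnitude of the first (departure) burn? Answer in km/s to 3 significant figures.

Δv₁ = 2.34 km/s

Semi-major axis of the transfer orbit: a_t = (8020 + 63000)/2 = 35510 km.
On the circular orbit at r = 8020 km, v_c = √(μ/r) = 7.050 km/s.
Transfer-orbit speed at the same r (vis-viva, a = a_t): v_t = √[μ(2/r − 1/a_t)] = 9.390 km/s.
Δv₁ = |v_t − v_c| = |9.390 − 7.050| = 2.340 km/s.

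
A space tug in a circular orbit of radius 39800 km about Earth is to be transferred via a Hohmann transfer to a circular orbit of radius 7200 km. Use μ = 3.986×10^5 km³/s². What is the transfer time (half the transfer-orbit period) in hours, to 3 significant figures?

The Hohmann ellipse has a_t = (r₁ + r₂)/2 = 23500 km.
By Kepler's third law the transfer-orbit period is T = 2π√(a_t³/μ), so t = T/2 = 17930 s.
Converting: 17930 s ÷ 3600 s/hour = 4.98 hours.

t = 4.98 hours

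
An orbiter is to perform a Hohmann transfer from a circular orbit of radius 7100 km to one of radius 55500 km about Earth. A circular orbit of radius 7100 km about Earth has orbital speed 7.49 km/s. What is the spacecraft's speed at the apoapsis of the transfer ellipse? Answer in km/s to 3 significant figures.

v = 1.28 km/s

From the circular-orbit relation v² = μ/r at r = 7100 km: μ = v²r = (7.49)² × 7100 = 3.98311×10^5 km³/s².
The Hohmann ellipse has a_t = (r₁ + r₂)/2 = 31300 km.
The apoapsis of the transfer ellipse is at r = 55500 km.
Vis-viva: v = √[μ(2/r − 1/a_t)] = √[3.98311×10^5 × (2/55500 − 1/31300)] = 1.276 km/s.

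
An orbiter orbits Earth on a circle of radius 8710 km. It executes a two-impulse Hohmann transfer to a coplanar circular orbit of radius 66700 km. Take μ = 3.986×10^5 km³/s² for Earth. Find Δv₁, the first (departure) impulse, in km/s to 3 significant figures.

Δv₁ = 2.23 km/s

The Hohmann ellipse has a_t = (r₁ + r₂)/2 = 37705 km.
Circular speed at r = 8710 km: v_c = √(μ/r) = 6.765 km/s.
Transfer-orbit speed at the same r (vis-viva, a = a_t): v_t = √[μ(2/r − 1/a_t)] = 8.998 km/s.
Δv₁ = |v_t − v_c| = |8.998 − 6.765| = 2.233 km/s.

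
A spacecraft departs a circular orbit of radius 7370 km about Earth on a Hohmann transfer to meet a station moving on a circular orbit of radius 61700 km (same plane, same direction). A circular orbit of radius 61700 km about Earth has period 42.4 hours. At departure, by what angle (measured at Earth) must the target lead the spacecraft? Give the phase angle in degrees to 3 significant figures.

From Kepler's third law T² = 4π²r³/μ at r = 61700 km, T = 42.4 hours = 42.4 × 3600 s = 1.5264×10^5 s: μ = 4π²r³/T² = 3.97996×10^5 km³/s².
Semi-major axis of the transfer orbit: a_t = (7370 + 61700)/2 = 34535 km.
Transfer time t = π√(a_t³/μ) = 31959.5 s.
Target angular speed ω₂ = √(μ/r₂³) = 4.11634×10^-5 rad/s.
Angle swept by the target during transfer: ω₂·t = 1.3156 rad = 75.38°.
The spacecraft traverses 180° on the transfer ellipse, so the target must lead by 180° − 75.38° = 105°.

φ = 105°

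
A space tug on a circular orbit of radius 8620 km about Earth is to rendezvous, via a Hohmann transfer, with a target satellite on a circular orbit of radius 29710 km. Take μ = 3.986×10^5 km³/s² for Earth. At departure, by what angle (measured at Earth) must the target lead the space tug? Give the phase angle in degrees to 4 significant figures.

φ = 86.74°

The Hohmann ellipse has a_t = (r₁ + r₂)/2 = 19165 km.
The half-period of the transfer ellipse is t = π√(a_t³/μ) = 13202.14 s.
The target's mean motion on its circular orbit is ω₂ = √(μ/r₂³) = 1.232863×10^-4 rad/s.
Angle swept by the target during transfer: ω₂·t = 1.62764 rad = 93.26°.
Arrival is 180° from departure on the ellipse, so φ = 180° − 93.26° = 86.74°.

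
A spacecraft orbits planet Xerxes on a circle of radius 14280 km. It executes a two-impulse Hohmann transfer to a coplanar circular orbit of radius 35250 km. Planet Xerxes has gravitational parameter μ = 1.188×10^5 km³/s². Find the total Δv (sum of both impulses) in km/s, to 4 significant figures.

Δv = 0.9986 km/s

The Hohmann ellipse has a_t = (r₁ + r₂)/2 = 24765 km.
Circular speed at r₁: v₁ = √(μ/r₁) = √(1.188×10^5/14280) = 2.88432 km/s.
Transfer-orbit speed at r₁ (vis-viva equation): v_p = √[μ(2/r₁ − 1/a_t)] = 3.44116 km/s.
First burn Δv₁ = |v_p − v₁| = 0.5568 km/s.
At r₂, v₂ = √(μ/r₂) = 1.8358 km/s.
Transfer-orbit speed at r₂: v_a = √[μ(2/r₂ − 1/a_t)] = 1.3940 km/s.
Second burn Δv₂ = |v₂ − v_a| = 0.4418 km/s.
Δv = Δv₁ + Δv₂ = 0.5568 + 0.4418 = 0.9986 km/s.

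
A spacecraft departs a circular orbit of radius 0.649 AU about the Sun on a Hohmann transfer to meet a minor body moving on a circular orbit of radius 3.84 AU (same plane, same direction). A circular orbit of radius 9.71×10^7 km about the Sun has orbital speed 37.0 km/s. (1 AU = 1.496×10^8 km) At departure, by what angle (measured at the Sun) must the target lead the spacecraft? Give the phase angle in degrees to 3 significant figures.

φ = 99.6°

From the circular-orbit relation v² = μ/r at r = 9.71×10^7 km: μ = v²r = (37.0)² × 9.71×10^7 = 1.32930×10^11 km³/s².
In km: r₁ = 0.649 × 1.496×10^8 = 9.70904×10^7 km; r₂ = 3.84 × 1.496×10^8 = 5.74464×10^8 km.
Semi-major axis of the transfer orbit: a_t = (9.70904×10^7 + 5.74464×10^8)/2 = 3.357772×10^8 km.
Transfer time t = π√(a_t³/μ) = 5.302×10^7 s.
The target's mean motion on its circular orbit is ω₂ = √(μ/r₂³) = 2.648×10^-8 rad/s.
Angle swept by the target during transfer: ω₂·t = 1.404 rad = 80.44°.
The spacecraft traverses 180° on the transfer ellipse, so the target must lead by 180° − 80.44° = 99.6°.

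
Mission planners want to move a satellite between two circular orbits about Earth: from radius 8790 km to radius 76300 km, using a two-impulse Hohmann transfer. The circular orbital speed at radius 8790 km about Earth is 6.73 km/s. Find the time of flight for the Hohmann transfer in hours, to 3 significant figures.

From the circular-orbit relation v² = μ/r at r = 8790 km: μ = v²r = (6.73)² × 8790 = 3.98125×10^5 km³/s².
Transfer-ellipse semi-major axis a_t = (r₁ + r₂)/2 = (8790 + 76300)/2 = 42545 km.
Transfer time t = π√(a_t³/μ) = π√((42545)³ / 3.98125×10^5) = 43690 s.
Converting: 43690 s ÷ 3600 s/hour = 12.1 hours.

t = 12.1 hours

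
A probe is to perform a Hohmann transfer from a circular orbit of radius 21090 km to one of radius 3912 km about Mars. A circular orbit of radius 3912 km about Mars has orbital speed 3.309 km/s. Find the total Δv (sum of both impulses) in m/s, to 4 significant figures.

From the circular-orbit relation v² = μ/r at r = 3912 km: μ = v²r = (3.309)² × 3912 = 42834.4 km³/s².
The Hohmann ellipse has a_t = (r₁ + r₂)/2 = 12501 km.
Circular speed at r₁: v₁ = √(μ/r₁) = √(42834.4/21090) = 1.4251 km/s.
Transfer-orbit speed at r₁ (v² = μ(2/r − 1/a)): v_a = √[μ(2/r₁ − 1/a_t)] = 0.79723 km/s.
First burn Δv₁ = |v_a − v₁| = 0.6279 km/s.
At r₂, v₂ = √(μ/r₂) = 3.309 km/s.
Transfer-orbit speed at r₂: v_p = √[μ(2/r₂ − 1/a_t)] = 4.298 km/s.
Second burn Δv₂ = |v₂ − v_p| = 0.9890 km/s.
Δv = Δv₁ + Δv₂ = 0.6279 + 0.9890 = 1.617 km/s.

Δv = 1617 m/s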